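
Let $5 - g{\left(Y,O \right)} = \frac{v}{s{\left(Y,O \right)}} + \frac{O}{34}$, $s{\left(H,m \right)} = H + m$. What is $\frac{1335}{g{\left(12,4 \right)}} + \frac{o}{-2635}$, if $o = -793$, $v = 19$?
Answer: $\frac{63841211}{176545} \approx 361.61$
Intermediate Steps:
$g{\left(Y,O \right)} = 5 - \frac{19}{O + Y} - \frac{O}{34}$ ($g{\left(Y,O \right)} = 5 - \left(\frac{19}{Y + O} + \frac{O}{34}\right) = 5 - \left(\frac{19}{O + Y} + O \frac{1}{34}\right) = 5 - \left(\frac{19}{O + Y} + \frac{O}{34}\right) = 5 - \frac{19}{O + Y} - \frac{O}{34}$)
$\frac{1335}{g{\left(12,4 \right)}} + \frac{o}{-2635} = \frac{1335}{\frac{1}{4 + 12} \left(-19 + \frac{\left(170 - 4\right) \left(4 + 12\right)}{34}\right)} - \frac{793}{-2635} = \frac{1335}{\frac{1}{16} \left(-19 + \frac{1}{34} \left(170 - 4\right) 16\right)} - - \frac{793}{2635} = \frac{1335}{\frac{1}{16} \left(-19 + \frac{1}{34} \cdot 166 \cdot 16\right)} + \frac{793}{2635} = \frac{1335}{\frac{1}{16} \left(-19 + \frac{1328}{17}\right)} + \frac{793}{2635} = \frac{1335}{\frac{1}{16} \cdot \frac{1005}{17}} + \frac{793}{2635} = \frac{1335}{\frac{1005}{272}} + \frac{793}{2635} = 1335 \cdot \frac{272}{1005} + \frac{793}{2635} = \frac{24208}{67} + \frac{793}{2635} = \frac{63841211}{176545}$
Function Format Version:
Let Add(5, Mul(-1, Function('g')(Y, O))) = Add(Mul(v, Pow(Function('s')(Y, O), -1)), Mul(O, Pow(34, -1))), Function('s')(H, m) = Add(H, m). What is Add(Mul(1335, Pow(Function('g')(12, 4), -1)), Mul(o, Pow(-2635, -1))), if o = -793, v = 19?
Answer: Rational(63841211, 176545) ≈ 361.61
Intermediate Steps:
Function('g')(Y, O) = Add(5, Mul(-19, Pow(Add(O, Y), -1)), Mul(Rational(-1, 34), O)) (Function('g')(Y, O) = Add(5, Mul(-1, Add(Mul(19, Pow(Add(Y, O), -1)), Mul(O, Pow(34, -1))))) = Add(5, Mul(-1, Add(Mul(19, Pow(Add(O, Y), -1)), Mul(O, Rational(1, 34))))) = Add(5, Mul(-1, Add(Mul(19, Pow(Add(O, Y), -1)), Mul(Rational(1, 34), O)))) = Add(5, Add(Mul(-19, Pow(Add(O, Y), -1)), Mul(Rational(-1, 34), O))) = Add(5, Mul(-19, Pow(Add(O, Y), -1)), Mul(Rational(-1, 34), O)))
Add(Mul(1335, Pow(Function('g')(12, 4), -1)), Mul(o, Pow(-2635, -1))) = Add(Mul(1335, Pow(Mul(Pow(Add(4, 12), -1), Add(-19, Mul(Rational(1, 34), Add(170, Mul(-1, 4)), Add(4, 12)))), -1)), Mul(-793, Pow(-2635, -1))) = Add(Mul(1335, Pow(Mul(Pow(16, -1), Add(-19, Mul(Rational(1, 34), Add(170, -4), 16))), -1)), Mul(-793, Rational(-1, 2635))) = Add(Mul(1335, Pow(Mul(Rational(1, 16), Add(-19, Mul(Rational(1, 34), 166, 16))), -1)), Rational(793, 2635)) = Add(Mul(1335, Pow(Mul(Rational(1, 16), Add(-19, Rational(1328, 17))), -1)), Rational(793, 2635)) = Add(Mul(1335, Pow(Mul(Rational(1, 16), Rational(1005, 17)), -1)), Rational(793, 2635)) = Add(Mul(1335, Pow(Rational(1005, 272), -1)), Rational(793, 2635)) = Add(Mul(1335, Rational(272, 1005)), Rational(793, 2635)) = Add(Rational(24208, 67), Rational(793, 2635)) = Rational(63841211, 176545)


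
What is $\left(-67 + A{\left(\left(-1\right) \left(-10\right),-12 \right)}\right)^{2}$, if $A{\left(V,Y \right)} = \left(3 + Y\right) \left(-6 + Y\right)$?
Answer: $9025$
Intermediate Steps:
$A{\left(V,Y \right)} = \left(-6 + Y\right) \left(3 + Y\right)$
$\left(-67 + A{\left(\left(-1\right) \left(-10\right),-12 \right)}\right)^{2} = \left(-67 - \left(-18 - 144\right)\right)^{2} = \left(-67 + \left(-18 + 144 + 36\right)\right)^{2} = \left(-67 + 162\right)^{2} = 95^{2} = 9025$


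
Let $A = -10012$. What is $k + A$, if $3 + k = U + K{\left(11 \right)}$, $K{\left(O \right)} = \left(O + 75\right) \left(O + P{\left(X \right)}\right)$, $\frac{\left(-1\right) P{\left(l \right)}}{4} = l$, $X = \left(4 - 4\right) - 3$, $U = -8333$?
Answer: $-16370$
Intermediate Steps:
$X = -3$ ($X = 0 - 3 = -3$)
$P{\left(l \right)} = - 4 l$
$K{\left(O \right)} = \left(12 + O\right) \left(75 + O\right)$ ($K{\left(O \right)} = \left(O + 75\right) \left(O - -12\right) = \left(75 + O\right) \left(O + 12\right) = \left(75 + O\right) \left(12 + O\right) = \left(12 + O\right) \left(75 + O\right)$)
$k = -6358$ ($k = -3 + \left(-8333 + \left(900 + 11^{2} + 87 \cdot 11\right)\right) = -3 + \left(-8333 + \left(900 + 121 + 957\right)\right) = -3 + \left(-8333 + 1978\right) = -3 - 6355 = -6358$)
$k + A = -6358 - 10012 = -16370$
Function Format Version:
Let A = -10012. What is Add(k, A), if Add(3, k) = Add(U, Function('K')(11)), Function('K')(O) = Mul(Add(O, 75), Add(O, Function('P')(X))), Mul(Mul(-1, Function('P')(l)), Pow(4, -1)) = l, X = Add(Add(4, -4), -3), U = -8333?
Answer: -16370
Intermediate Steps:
X = -3 (X = Add(0, -3) = -3)
Function('P')(l) = Mul(-4, l)
Function('K')(O) = Mul(Add(12, O), Add(75, O)) (Function('K')(O) = Mul(Add(O, 75), Add(O, Mul(-4, -3))) = Mul(Add(75, O), Add(O, 12)) = Mul(Add(75, O), Add(12, O)) = Mul(Add(12, O), Add(75, O)))
k = -6358 (k = Add(-3, Add(-8333, Add(900, Pow(11, 2), Mul(87, 11)))) = Add(-3, Add(-8333, Add(900, 121, 957))) = Add(-3, Add(-8333, 1978)) = Add(-3, -6355) = -6358)
Add(k, A) = Add(-6358, -10012) = -16370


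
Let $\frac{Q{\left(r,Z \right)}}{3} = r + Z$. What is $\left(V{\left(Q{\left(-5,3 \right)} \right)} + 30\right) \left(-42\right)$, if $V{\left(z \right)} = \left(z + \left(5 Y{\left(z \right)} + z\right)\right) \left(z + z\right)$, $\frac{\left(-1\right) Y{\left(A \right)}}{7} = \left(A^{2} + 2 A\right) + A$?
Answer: $-324828$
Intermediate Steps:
$Y{\left(A \right)} = - 21 A - 7 A^{2}$ ($Y{\left(A \right)} = - 7 \left(\left(A^{2} + 2 A\right) + A\right) = - 7 \left(A^{2} + 3 A\right) = - 21 A - 7 A^{2}$)
$Q{\left(r,Z \right)} = 3 Z + 3 r$ ($Q{\left(r,Z \right)} = 3 \left(r + Z\right) = 3 \left(Z + r\right) = 3 Z + 3 r$)
$V{\left(z \right)} = 2 z \left(2 z - 35 z \left(3 + z\right)\right)$ ($V{\left(z \right)} = \left(z + \left(5 \left(- 7 z \left(3 + z\right)\right) + z\right)\right) \left(z + z\right) = \left(z - \left(- z + 35 z \left(3 + z\right)\right)\right) 2 z = \left(2 z - 35 z \left(3 + z\right)\right) 2 z = 2 z \left(2 z - 35 z \left(3 + z\right)\right)$)
$\left(V{\left(Q{\left(-5,3 \right)} \right)} + 30\right) \left(-42\right) = \left(\left(3 \cdot 3 + 3 \left(-5\right)\right)^{2} \left(-206 - 70 \left(3 \cdot 3 + 3 \left(-5\right)\right)\right) + 30\right) \left(-42\right) = \left(\left(9 - 15\right)^{2} \left(-206 - 70 \left(9 - 15\right)\right) + 30\right) \left(-42\right) = \left(\left(-6\right)^{2} \left(-206 - -420\right) + 30\right) \left(-42\right) = \left(36 \left(-206 + 420\right) + 30\right) \left(-42\right) = \left(36 \cdot 214 + 30\right) \left(-42\right) = \left(7704 + 30\right) \left(-42\right) = 7734 \left(-42\right) = -324828$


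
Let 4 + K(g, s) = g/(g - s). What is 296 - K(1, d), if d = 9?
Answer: 2401/8 ≈ 300.13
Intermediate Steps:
K(g, s) = -4 + g/(g - s)
296 - K(1, d) = 296 - (-3*1 + 4*9)/(1 - 1*9) = 296 - (-3 + 36)/(1 - 9) = 296 - 33/(-8) = 296 - (-1)*33/8 = 296 - 1*(-33/8) = 296 + 33/8 = 2401/8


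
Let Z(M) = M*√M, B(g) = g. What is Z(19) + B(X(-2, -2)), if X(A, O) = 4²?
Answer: 16 + 19*√19 ≈ 98.819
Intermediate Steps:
X(A, O) = 16
Z(M) = M^(3/2)
Z(19) + B(X(-2, -2)) = 19^(3/2) + 16 = 19*√19 + 16 = 16 + 19*√19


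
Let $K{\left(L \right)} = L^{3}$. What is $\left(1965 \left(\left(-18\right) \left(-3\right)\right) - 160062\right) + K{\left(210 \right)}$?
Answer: $9207048$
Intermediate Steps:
$\left(1965 \left(\left(-18\right) \left(-3\right)\right) - 160062\right) + K{\left(210 \right)} = \left(1965 \left(\left(-18\right) \left(-3\right)\right) - 160062\right) + 210^{3} = \left(1965 \cdot 54 - 160062\right) + 9261000 = \left(106110 - 160062\right) + 9261000 = -53952 + 9261000 = 9207048$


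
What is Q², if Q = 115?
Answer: 13225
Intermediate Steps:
Q² = 115² = 13225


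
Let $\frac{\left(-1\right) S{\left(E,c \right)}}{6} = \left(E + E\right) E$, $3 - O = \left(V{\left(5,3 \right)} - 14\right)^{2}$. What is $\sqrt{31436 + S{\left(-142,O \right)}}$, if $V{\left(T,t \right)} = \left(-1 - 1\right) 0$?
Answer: $2 i \sqrt{52633} \approx 458.84 i$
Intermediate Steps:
$V{\left(T,t \right)} = 0$ ($V{\left(T,t \right)} = \left(-2\right) 0 = 0$)
$O = -193$ ($O = 3 - \left(0 - 14\right)^{2} = 3 - \left(-14\right)^{2} = 3 - 196 = -193$)
$S{\left(E,c \right)} = - 12 E^{2}$ ($S{\left(E,c \right)} = - 6 \left(E + E\right) E = - 6 \cdot 2 E E = - 6 \cdot 2 E^{2} = - 12 E^{2}$)
$\sqrt{31436 + S{\left(-142,O \right)}} = \sqrt{31436 - 12 \left(-142\right)^{2}} = \sqrt{31436 - 241968} = \sqrt{-210532} = 2 i \sqrt{52633}$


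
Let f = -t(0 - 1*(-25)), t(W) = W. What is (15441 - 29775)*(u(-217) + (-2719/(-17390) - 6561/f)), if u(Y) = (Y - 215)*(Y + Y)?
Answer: -117000661167951/43475 ≈ -2.6912e+9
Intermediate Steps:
f = -25 (f = -(0 - 1*(-25)) = -(0 + 25) = -1*25 = -25)
u(Y) = 2*Y*(-215 + Y) (u(Y) = (-215 + Y)*(2*Y) = 2*Y*(-215 + Y))
(15441 - 29775)*(u(-217) + (-2719/(-17390) - 6561/f)) = (15441 - 29775)*(2*(-217)*(-215 - 217) + (-2719/(-17390) - 6561/(-25))) = -14334*(2*(-217)*(-432) + (-2719*(-1/17390) - 6561*(-1/25))) = -14334*(187488 + (2719/17390 + 6561/25)) = -14334*(187488 + 22832753/86950) = -14334*16324914353/86950 = -117000661167951/43475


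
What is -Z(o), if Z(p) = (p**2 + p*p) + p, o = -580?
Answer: -672220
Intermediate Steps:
Z(p) = p + 2*p**2 (Z(p) = (p**2 + p**2) + p = 2*p**2 + p = p + 2*p**2)
-Z(o) = -(-580)*(1 + 2*(-580)) = -(-580)*(1 - 1160) = -(-580)*(-1159) = -1*672220 = -672220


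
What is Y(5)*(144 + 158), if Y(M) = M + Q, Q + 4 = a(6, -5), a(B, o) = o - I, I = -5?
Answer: 302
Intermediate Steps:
a(B, o) = 5 + o (a(B, o) = o - 1*(-5) = o + 5 = 5 + o)
Q = -4 (Q = -4 + (5 - 5) = -4 + 0 = -4)
Y(M) = -4 + M (Y(M) = M - 4 = -4 + M)
Y(5)*(144 + 158) = (-4 + 5)*(144 + 158) = 1*302 = 302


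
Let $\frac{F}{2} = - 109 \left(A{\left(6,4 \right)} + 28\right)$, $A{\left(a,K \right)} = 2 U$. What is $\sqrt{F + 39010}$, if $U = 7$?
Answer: $\sqrt{29854} \approx 172.78$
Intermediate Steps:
$A{\left(a,K \right)} = 14$ ($A{\left(a,K \right)} = 2 \cdot 7 = 14$)
$F = -9156$ ($F = 2 \left(- 109 \left(14 + 28\right)\right) = 2 \left(\left(-109\right) 42\right) = 2 \left(-4578\right) = -9156$)
$\sqrt{F + 39010} = \sqrt{-9156 + 39010} = \sqrt{29854}$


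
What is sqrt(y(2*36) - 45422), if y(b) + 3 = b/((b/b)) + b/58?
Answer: I*sqrt(38140829)/29 ≈ 212.96*I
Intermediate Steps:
y(b) = -3 + 59*b/58 (y(b) = -3 + (b/((b/b)) + b/58) = -3 + (b/1 + b*(1/58)) = -3 + (b*1 + b/58) = -3 + (b + b/58) = -3 + 59*b/58)
sqrt(y(2*36) - 45422) = sqrt((-3 + 59*(2*36)/58) - 45422) = sqrt((-3 + (59/58)*72) - 45422) = sqrt((-3 + 2124/29) - 45422) = sqrt(2037/29 - 45422) = sqrt(-1315201/29) = I*sqrt(38140829)/29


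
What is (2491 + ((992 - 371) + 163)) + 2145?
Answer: 5420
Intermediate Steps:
(2491 + ((992 - 371) + 163)) + 2145 = (2491 + (621 + 163)) + 2145 = (2491 + 784) + 2145 = 3275 + 2145 = 5420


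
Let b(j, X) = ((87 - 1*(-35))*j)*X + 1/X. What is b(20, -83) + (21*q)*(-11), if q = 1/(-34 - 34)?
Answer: -1143003775/5644 ≈ -2.0252e+5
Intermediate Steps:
q = -1/68 (q = 1/(-68) = -1/68 ≈ -0.014706)
b(j, X) = 1/X + 122*X*j (b(j, X) = ((87 + 35)*j)*X + 1/X = (122*j)*X + 1/X = 122*X*j + 1/X = 1/X + 122*X*j)
b(20, -83) + (21*q)*(-11) = (1/(-83) + 122*(-83)*20) + (21*(-1/68))*(-11) = (-1/83 - 202520) - 21/68*(-11) = -16809161/83 + 231/68 = -1143003775/5644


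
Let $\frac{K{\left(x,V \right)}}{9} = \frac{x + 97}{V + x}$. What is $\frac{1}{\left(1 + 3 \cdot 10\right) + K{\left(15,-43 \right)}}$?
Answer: $- \frac{1}{5} \approx -0.2$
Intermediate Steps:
$K{\left(x,V \right)} = \frac{9 \left(97 + x\right)}{V + x}$ ($K{\left(x,V \right)} = 9 \frac{x + 97}{V + x} = 9 \frac{97 + x}{V + x} = \frac{9 \left(97 + x\right)}{V + x}$)
$\frac{1}{\left(1 + 3 \cdot 10\right) + K{\left(15,-43 \right)}} = \frac{1}{\left(1 + 3 \cdot 10\right) + \frac{9 \left(97 + 15\right)}{-43 + 15}} = \frac{1}{\left(1 + 30\right) + 9 \frac{1}{-28} \cdot 112} = \frac{1}{31 + 9 \left(- \frac{1}{28}\right) 112} = \frac{1}{31 - 36} = \frac{1}{-5} = - \frac{1}{5}$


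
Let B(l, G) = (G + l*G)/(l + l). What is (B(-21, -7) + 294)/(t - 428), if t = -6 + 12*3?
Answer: -436/597 ≈ -0.73032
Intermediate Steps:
t = 30 (t = -6 + 36 = 30)
B(l, G) = (G + G*l)/(2*l) (B(l, G) = (G + G*l)/((2*l)) = (G + G*l)*(1/(2*l)) = (G + G*l)/(2*l))
(B(-21, -7) + 294)/(t - 428) = ((½)*(-7)*(1 - 21)/(-21) + 294)/(30 - 428) = ((½)*(-7)*(-1/21)*(-20) + 294)/(-398) = (-10/3 + 294)*(-1/398) = (872/3)*(-1/398) = -436/597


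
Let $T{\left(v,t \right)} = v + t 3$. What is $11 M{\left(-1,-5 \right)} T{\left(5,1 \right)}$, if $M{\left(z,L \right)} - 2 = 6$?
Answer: $704$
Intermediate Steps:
$M{\left(z,L \right)} = 8$ ($M{\left(z,L \right)} = 2 + 6 = 8$)
$T{\left(v,t \right)} = v + 3 t$
$11 M{\left(-1,-5 \right)} T{\left(5,1 \right)} = 11 \cdot 8 \left(5 + 3 \cdot 1\right) = 88 \left(5 + 3\right) = 88 \cdot 8 = 704$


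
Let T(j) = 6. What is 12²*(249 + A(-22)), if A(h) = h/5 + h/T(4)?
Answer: 173472/5 ≈ 34694.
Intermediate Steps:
A(h) = 11*h/30 (A(h) = h/5 + h/6 = 11*h/30)
12²*(249 + A(-22)) = 12²*(249 + (11/30)*(-22)) = 144*(249 - 121/15) = 144*(3614/15) = 173472/5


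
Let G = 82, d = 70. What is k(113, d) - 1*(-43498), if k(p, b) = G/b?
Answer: 1522471/35 ≈ 43499.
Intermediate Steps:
k(p, b) = 82/b
k(113, d) - 1*(-43498) = 82/70 - 1*(-43498) = 82*(1/70) + 43498 = 41/35 + 43498 = 1522471/35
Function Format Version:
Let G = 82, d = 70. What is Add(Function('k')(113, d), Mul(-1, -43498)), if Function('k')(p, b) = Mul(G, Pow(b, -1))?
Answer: Rational(1522471, 35) ≈ 43499.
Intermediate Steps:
Function('k')(p, b) = Mul(82, Pow(b, -1))
Add(Function('k')(113, d), Mul(-1, -43498)) = Add(Mul(82, Pow(70, -1)), Mul(-1, -43498)) = Add(Mul(82, Rational(1, 70)), 43498) = Add(Rational(41, 35), 43498) = Rational(1522471, 35)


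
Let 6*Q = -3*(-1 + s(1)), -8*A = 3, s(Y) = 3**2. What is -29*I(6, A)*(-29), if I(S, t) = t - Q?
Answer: 24389/8 ≈ 3048.6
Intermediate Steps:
s(Y) = 9
A = -3/8 (A = -1/8*3 = -3/8 ≈ -0.37500)
Q = -4 (Q = (-3*(-1 + 9))/6 = (-3*8)/6 = (1/6)*(-24) = -4)
I(S, t) = 4 + t (I(S, t) = t - 1*(-4) = t + 4 = 4 + t)
-29*I(6, A)*(-29) = -29*(4 - 3/8)*(-29) = -29*29/8*(-29) = -841/8*(-29) = 24389/8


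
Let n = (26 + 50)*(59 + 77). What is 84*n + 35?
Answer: 868259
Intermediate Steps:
n = 10336 (n = 76*136 = 10336)
84*n + 35 = 84*10336 + 35 = 868224 + 35 = 868259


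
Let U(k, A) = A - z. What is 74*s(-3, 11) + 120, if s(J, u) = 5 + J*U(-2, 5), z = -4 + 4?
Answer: -620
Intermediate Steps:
z = 0
U(k, A) = A (U(k, A) = A - 1*0 = A + 0 = A)
s(J, u) = 5 + 5*J (s(J, u) = 5 + J*5 = 5 + 5*J)
74*s(-3, 11) + 120 = 74*(5 + 5*(-3)) + 120 = 74*(5 - 15) + 120 = 74*(-10) + 120 = -740 + 120 = -620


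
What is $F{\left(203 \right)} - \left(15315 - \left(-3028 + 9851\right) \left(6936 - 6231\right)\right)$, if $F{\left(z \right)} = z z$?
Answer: $4836109$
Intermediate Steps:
$F{\left(z \right)} = z^{2}$
$F{\left(203 \right)} - \left(15315 - \left(-3028 + 9851\right) \left(6936 - 6231\right)\right) = 203^{2} - \left(15315 - \left(-3028 + 9851\right) \left(6936 - 6231\right)\right) = 41209 + \left(6823 \cdot 705 - 15315\right) = 41209 + \left(4810215 - 15315\right) = 41209 + 4794900 = 4836109$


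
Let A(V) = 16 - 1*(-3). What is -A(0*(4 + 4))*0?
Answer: 0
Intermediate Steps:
A(V) = 19 (A(V) = 16 + 3 = 19)
-A(0*(4 + 4))*0 = -19*0 = -1*0 = 0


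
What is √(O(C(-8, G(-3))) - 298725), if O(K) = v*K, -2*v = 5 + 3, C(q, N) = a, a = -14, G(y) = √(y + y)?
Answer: I*√298669 ≈ 546.51*I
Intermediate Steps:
G(y) = √2*√y (G(y) = √(2*y) = √2*√y)
C(q, N) = -14
v = -4 (v = -(5 + 3)/2 = -½*8 = -4)
O(K) = -4*K
√(O(C(-8, G(-3))) - 298725) = √(-4*(-14) - 298725) = √(56 - 298725) = √(-298669) = I*√298669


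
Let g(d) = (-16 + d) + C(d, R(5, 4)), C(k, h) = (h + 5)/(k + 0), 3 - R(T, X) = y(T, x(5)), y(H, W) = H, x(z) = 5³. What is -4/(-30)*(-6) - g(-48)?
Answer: 5061/80 ≈ 63.263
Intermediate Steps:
x(z) = 125
R(T, X) = 3 - T
C(k, h) = (5 + h)/k
g(d) = -16 + d + 3/d (g(d) = (-16 + d) + (5 + (3 - 1*5))/d = (-16 + d) + (5 + (3 - 5))/d = (-16 + d) + (5 - 2)/d = (-16 + d) + 3/d = -16 + d + 3/d)
-4/(-30)*(-6) - g(-48) = -4/(-30)*(-6) - (-16 - 48 + 3/(-48)) = -4*(-1/30)*(-6) - (-16 - 48 + 3*(-1/48)) = (2/15)*(-6) - (-16 - 48 - 1/16) = -⅘ - 1*(-1025/16) = -⅘ + 1025/16 = 5061/80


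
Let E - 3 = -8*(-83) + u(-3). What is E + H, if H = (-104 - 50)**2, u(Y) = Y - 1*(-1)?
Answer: 24381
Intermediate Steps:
u(Y) = 1 + Y (u(Y) = Y + 1 = 1 + Y)
H = 23716 (H = (-154)**2 = 23716)
E = 665 (E = 3 + (-8*(-83) + (1 - 3)) = 3 + (664 - 2) = 3 + 662 = 665)
E + H = 665 + 23716 = 24381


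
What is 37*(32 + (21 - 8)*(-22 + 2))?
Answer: -8436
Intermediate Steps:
37*(32 + (21 - 8)*(-22 + 2)) = 37*(32 + 13*(-20)) = 37*(32 - 260) = 37*(-228) = -8436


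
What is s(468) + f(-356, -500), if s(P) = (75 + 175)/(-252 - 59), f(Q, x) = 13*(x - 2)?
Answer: -2029836/311 ≈ -6526.8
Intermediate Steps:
f(Q, x) = -26 + 13*x (f(Q, x) = 13*(-2 + x) = -26 + 13*x)
s(P) = -250/311 (s(P) = 250/(-311) = 250*(-1/311) = -250/311)
s(468) + f(-356, -500) = -250/311 + (-26 + 13*(-500)) = -250/311 + (-26 - 6500) = -250/311 - 6526 = -2029836/311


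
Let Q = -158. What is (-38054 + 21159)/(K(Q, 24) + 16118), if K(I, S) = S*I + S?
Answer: -3379/2470 ≈ -1.3680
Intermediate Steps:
K(I, S) = S + I*S (K(I, S) = I*S + S = S + I*S)
(-38054 + 21159)/(K(Q, 24) + 16118) = (-38054 + 21159)/(24*(1 - 158) + 16118) = -16895/(24*(-157) + 16118) = -16895/(-3768 + 16118) = -16895/12350 = -16895*1/12350 = -3379/2470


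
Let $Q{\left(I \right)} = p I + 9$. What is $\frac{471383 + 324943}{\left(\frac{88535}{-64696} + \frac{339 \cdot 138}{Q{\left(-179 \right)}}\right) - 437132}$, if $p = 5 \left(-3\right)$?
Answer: $- \frac{23132078996304}{12697565968031} \approx -1.8218$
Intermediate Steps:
$p = -15$
$Q{\left(I \right)} = 9 - 15 I$ ($Q{\left(I \right)} = - 15 I + 9 = 9 - 15 I$)
$\frac{471383 + 324943}{\left(\frac{88535}{-64696} + \frac{339 \cdot 138}{Q{\left(-179 \right)}}\right) - 437132} = \frac{471383 + 324943}{\left(\frac{88535}{-64696} + \frac{339 \cdot 138}{9 - -2685}\right) - 437132} = \frac{796326}{\left(88535 \left(- \frac{1}{64696}\right) + \frac{46782}{9 + 2685}\right) - 437132} = \frac{796326}{\left(- \frac{88535}{64696} + \frac{46782}{2694}\right) - 437132} = \frac{796326}{\left(- \frac{88535}{64696} + 46782 \cdot \frac{1}{2694}\right) - 437132} = \frac{796326}{\left(- \frac{88535}{64696} + \frac{7797}{449}\right) - 437132} = \frac{796326}{\frac{464682497}{29048504} - 437132} = \frac{796326}{- \frac{12697565968031}{29048504}} = 796326 \left(- \frac{29048504}{12697565968031}\right) = - \frac{23132078996304}{12697565968031}$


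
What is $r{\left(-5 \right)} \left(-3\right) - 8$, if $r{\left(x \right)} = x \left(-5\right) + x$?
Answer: $-68$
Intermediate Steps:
$r{\left(x \right)} = - 4 x$ ($r{\left(x \right)} = - 5 x + x = - 4 x$)
$r{\left(-5 \right)} \left(-3\right) - 8 = \left(-4\right) \left(-5\right) \left(-3\right) - 8 = 20 \left(-3\right) - 8 = -60 - 8 = -68$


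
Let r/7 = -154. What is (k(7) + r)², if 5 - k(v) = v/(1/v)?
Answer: 1258884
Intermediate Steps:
r = -1078 (r = 7*(-154) = -1078)
k(v) = 5 - v² (k(v) = 5 - v/(1/v) = 5 - v*v = 5 - v²)
(k(7) + r)² = ((5 - 1*7²) - 1078)² = ((5 - 1*49) - 1078)² = ((5 - 49) - 1078)² = (-44 - 1078)² = (-1122)² = 1258884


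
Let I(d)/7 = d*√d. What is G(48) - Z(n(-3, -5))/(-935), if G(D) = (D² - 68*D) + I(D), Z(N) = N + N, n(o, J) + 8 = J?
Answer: -897626/935 + 1344*√3 ≈ 1367.8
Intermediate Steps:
n(o, J) = -8 + J
I(d) = 7*d^(3/2) (I(d) = 7*(d*√d) = 7*d^(3/2))
Z(N) = 2*N
G(D) = D² - 68*D + 7*D^(3/2) (G(D) = (D² - 68*D) + 7*D^(3/2) = D² - 68*D + 7*D^(3/2))
G(48) - Z(n(-3, -5))/(-935) = (48² - 68*48 + 7*48^(3/2)) - 2*(-8 - 5)/(-935) = (2304 - 3264 + 7*(192*√3)) - 2*(-13)*(-1)/935 = (2304 - 3264 + 1344*√3) - (-26)*(-1)/935 = (-960 + 1344*√3) - 1*26/935 = (-960 + 1344*√3) - 26/935 = -897626/935 + 1344*√3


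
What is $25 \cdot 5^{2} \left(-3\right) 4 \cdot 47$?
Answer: $-352500$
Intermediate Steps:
$25 \cdot 5^{2} \left(-3\right) 4 \cdot 47 = 25 \cdot 25 \left(-3\right) 4 \cdot 47 = 25 \left(\left(-75\right) 4\right) 47 = 25 \left(-300\right) 47 = \left(-7500\right) 47 = -352500$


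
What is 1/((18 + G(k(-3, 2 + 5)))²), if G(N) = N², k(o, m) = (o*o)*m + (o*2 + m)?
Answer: 1/16924996 ≈ 5.9084e-8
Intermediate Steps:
k(o, m) = m + 2*o + m*o² (k(o, m) = o²*m + (2*o + m) = m*o² + (m + 2*o) = m + 2*o + m*o²)
1/((18 + G(k(-3, 2 + 5)))²) = 1/((18 + ((2 + 5) + 2*(-3) + (2 + 5)*(-3)²)²)²) = 1/((18 + (7 - 6 + 7*9)²)²) = 1/((18 + (7 - 6 + 63)²)²) = 1/((18 + 64²)²) = 1/((18 + 4096)²) = 1/(4114²) = 1/16924996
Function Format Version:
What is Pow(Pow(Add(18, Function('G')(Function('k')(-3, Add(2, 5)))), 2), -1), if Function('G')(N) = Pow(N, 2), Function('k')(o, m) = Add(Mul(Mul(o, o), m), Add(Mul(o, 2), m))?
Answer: Rational(1, 16924996) ≈ 5.9084e-8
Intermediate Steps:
Function('k')(o, m) = Add(m, Mul(2, o), Mul(m, Pow(o, 2))) (Function('k')(o, m) = Add(Mul(Pow(o, 2), m), Add(Mul(2, o), m)) = Add(Mul(m, Pow(o, 2)), Add(m, Mul(2, o))) = Add(m, Mul(2, o), Mul(m, Pow(o, 2))))
Pow(Pow(Add(18, Function('G')(Function('k')(-3, Add(2, 5)))), 2), -1) = Pow(Pow(Add(18, Pow(Add(Add(2, 5), Mul(2, -3), Mul(Add(2, 5), Pow(-3, 2))), 2)), 2), -1) = Pow(Pow(Add(18, Pow(Add(7, -6, Mul(7, 9)), 2)), 2), -1) = Pow(Pow(Add(18, Pow(Add(7, -6, 63), 2)), 2), -1) = Pow(Pow(Add(18, Pow(64, 2)), 2), -1) = Pow(Pow(Add(18, 4096), 2), -1) = Pow(Pow(4114, 2), -1) = Pow(16924996, -1) = Rational(1, 16924996)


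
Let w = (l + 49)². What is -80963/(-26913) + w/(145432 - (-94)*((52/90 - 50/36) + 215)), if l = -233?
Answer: 28009304599/8718008829 ≈ 3.2128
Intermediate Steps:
w = 33856 (w = (-233 + 49)² = (-184)² = 33856)
-80963/(-26913) + w/(145432 - (-94)*((52/90 - 50/36) + 215)) = -80963/(-26913) + 33856/(145432 - (-94)*((52/90 - 50/36) + 215)) = -80963*(-1/26913) + 33856/(145432 - (-94)*((52*(1/90) - 50*1/36) + 215)) = 80963/26913 + 33856/(145432 - (-94)*((26/45 - 25/18) + 215)) = 80963/26913 + 33856/(145432 - (-94)*(-73/90 + 215)) = 80963/26913 + 33856/(145432 - (-94)*19277/90) = 80963/26913 + 33856/(145432 - 1*(-906019/45)) = 80963/26913 + 33856/(145432 + 906019/45) = 80963/26913 + 33856/(7450459/45) = 80963/26913 + 33856*(45/7450459) = 80963/26913 + 66240/323933 = 28009304599/8718008829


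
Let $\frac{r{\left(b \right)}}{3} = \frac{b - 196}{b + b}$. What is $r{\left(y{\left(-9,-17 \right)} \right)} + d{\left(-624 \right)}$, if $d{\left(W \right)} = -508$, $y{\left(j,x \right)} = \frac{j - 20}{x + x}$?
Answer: $- \frac{49369}{58} \approx -851.19$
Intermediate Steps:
$y{\left(j,x \right)} = \frac{-20 + j}{2 x}$
$r{\left(b \right)} = \frac{3 \left(-196 + b\right)}{2 b}$ ($r{\left(b \right)} = 3 \frac{b - 196}{b + b} = 3 \frac{-196 + b}{2 b} = \frac{3 \left(-196 + b\right)}{2 b}$)
$r{\left(y{\left(-9,-17 \right)} \right)} + d{\left(-624 \right)} = \left(\frac{3}{2} - \frac{294}{\frac{1}{2} \frac{1}{-17} \left(-20 - 9\right)}\right) - 508 = \left(\frac{3}{2} - \frac{294}{\frac{1}{2} \left(- \frac{1}{17}\right) \left(-29\right)}\right) - 508 = \left(\frac{3}{2} - \frac{294}{\frac{29}{34}}\right) - 508 = \left(\frac{3}{2} - \frac{9996}{29}\right) - 508 = - \frac{19905}{58} - 508 = - \frac{49369}{58}$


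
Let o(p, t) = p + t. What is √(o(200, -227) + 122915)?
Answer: 2*√30722 ≈ 350.55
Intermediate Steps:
√(o(200, -227) + 122915) = √((200 - 227) + 122915) = √(-27 + 122915) = √122888 = 2*√30722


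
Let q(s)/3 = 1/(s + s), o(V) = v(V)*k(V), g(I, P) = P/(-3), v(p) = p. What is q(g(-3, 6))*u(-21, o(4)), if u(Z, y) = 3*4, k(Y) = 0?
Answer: -9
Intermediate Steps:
g(I, P) = -P/3 (g(I, P) = P*(-⅓) = -P/3)
o(V) = 0 (o(V) = V*0 = 0)
q(s) = 3/(2*s) (q(s) = 3/(s + s) = 3/((2*s)) = 3*(1/(2*s)) = 3/(2*s))
u(Z, y) = 12
q(g(-3, 6))*u(-21, o(4)) = (3/(2*((-⅓*6))))*12 = ((3/2)/(-2))*12 = ((3/2)*(-½))*12 = -¾*12 = -9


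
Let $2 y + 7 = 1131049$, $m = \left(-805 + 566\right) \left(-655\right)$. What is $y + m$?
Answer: $722066$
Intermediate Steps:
$m = 156545$ ($m = \left(-239\right) \left(-655\right) = 156545$)
$y = 565521$ ($y = - \frac{7}{2} + \frac{1}{2} \cdot 1131049 = - \frac{7}{2} + \frac{1131049}{2} = 565521$)
$y + m = 565521 + 156545 = 722066$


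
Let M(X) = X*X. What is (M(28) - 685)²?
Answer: 9801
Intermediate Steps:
M(X) = X²
(M(28) - 685)² = (28² - 685)² = (784 - 685)² = 99² = 9801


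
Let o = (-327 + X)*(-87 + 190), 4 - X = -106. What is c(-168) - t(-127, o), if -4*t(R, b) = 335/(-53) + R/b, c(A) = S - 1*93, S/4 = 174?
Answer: 1424890791/2369206 ≈ 601.42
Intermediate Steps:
S = 696 (S = 4*174 = 696)
X = 110 (X = 4 - 1*(-106) = 4 + 106 = 110)
c(A) = 603 (c(A) = 696 - 1*93 = 696 - 93 = 603)
o = -22351 (o = (-327 + 110)*(-87 + 190) = -217*103 = -22351)
t(R, b) = 335/212 - R/(4*b) (t(R, b) = -(335/(-53) + R/b)/4 = -(335*(-1/53) + R/b)/4 = -(-335/53 + R/b)/4 = 335/212 - R/(4*b))
c(-168) - t(-127, o) = 603 - (335/212 - ¼*(-127)/(-22351)) = 603 - (335/212 - ¼*(-127)*(-1/22351)) = 603 - (335/212 - 127/89404) = 603 - 1*3740427/2369206 = 603 - 3740427/2369206 = 1424890791/2369206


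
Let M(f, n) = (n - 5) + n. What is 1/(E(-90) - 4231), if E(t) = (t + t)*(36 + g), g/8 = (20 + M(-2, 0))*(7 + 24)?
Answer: -1/680311 ≈ -1.4699e-6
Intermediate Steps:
M(f, n) = -5 + 2*n (M(f, n) = (-5 + n) + n = -5 + 2*n)
g = 3720 (g = 8*((20 + (-5 + 2*0))*(7 + 24)) = 8*((20 + (-5 + 0))*31) = 8*((20 - 5)*31) = 8*(15*31) = 8*465 = 3720)
E(t) = 7512*t (E(t) = (t + t)*(36 + 3720) = (2*t)*3756 = 7512*t)
1/(E(-90) - 4231) = 1/(7512*(-90) - 4231) = 1/(-676080 - 4231) = 1/(-680311) = -1/680311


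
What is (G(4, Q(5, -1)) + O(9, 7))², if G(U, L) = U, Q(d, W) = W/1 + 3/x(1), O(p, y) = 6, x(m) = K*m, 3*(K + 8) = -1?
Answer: 100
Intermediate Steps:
K = -25/3 (K = -8 + (⅓)*(-1) = -8 - ⅓ = -25/3 ≈ -8.3333)
x(m) = -25*m/3
Q(d, W) = -9/25 + W (Q(d, W) = W/1 + 3/((-25/3*1)) = W*1 + 3/(-25/3) = W + 3*(-3/25) = W - 9/25 = -9/25 + W)
(G(4, Q(5, -1)) + O(9, 7))² = (4 + 6)² = 10² = 100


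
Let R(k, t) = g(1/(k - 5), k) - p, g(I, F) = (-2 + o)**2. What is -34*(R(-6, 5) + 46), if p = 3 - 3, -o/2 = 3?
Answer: -3740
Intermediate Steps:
o = -6 (o = -2*3 = -6)
g(I, F) = 64 (g(I, F) = (-2 - 6)**2 = (-8)**2 = 64)
p = 0
R(k, t) = 64 (R(k, t) = 64 - 1*0 = 64 + 0 = 64)
-34*(R(-6, 5) + 46) = -34*(64 + 46) = -34*110 = -3740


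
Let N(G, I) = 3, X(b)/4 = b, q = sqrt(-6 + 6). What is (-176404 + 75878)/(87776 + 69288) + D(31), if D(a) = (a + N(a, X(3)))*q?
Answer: -50263/78532 ≈ -0.64003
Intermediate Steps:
q = 0 (q = sqrt(0) = 0)
X(b) = 4*b
D(a) = 0 (D(a) = (a + 3)*0 = (3 + a)*0 = 0)
(-176404 + 75878)/(87776 + 69288) + D(31) = (-176404 + 75878)/(87776 + 69288) + 0 = -100526/157064 + 0 = -100526*1/157064 + 0 = -50263/78532 + 0 = -50263/78532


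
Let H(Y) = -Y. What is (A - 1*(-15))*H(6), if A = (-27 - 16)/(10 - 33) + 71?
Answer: -12126/23 ≈ -527.22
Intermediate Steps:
A = 1676/23 (A = -43/(-23) + 71 = -43*(-1/23) + 71 = 43/23 + 71 = 1676/23 ≈ 72.870)
(A - 1*(-15))*H(6) = (1676/23 - 1*(-15))*(-1*6) = (1676/23 + 15)*(-6) = (2021/23)*(-6) = -12126/23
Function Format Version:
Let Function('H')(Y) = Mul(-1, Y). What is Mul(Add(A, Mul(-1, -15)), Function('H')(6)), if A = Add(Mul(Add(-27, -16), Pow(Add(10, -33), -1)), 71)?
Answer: Rational(-12126, 23) ≈ -527.22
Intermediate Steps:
A = Rational(1676, 23) (A = Add(Mul(-43, Pow(-23, -1)), 71) = Add(Mul(-43, Rational(-1, 23)), 71) = Add(Rational(43, 23), 71) = Rational(1676, 23) ≈ 72.870)
Mul(Add(A, Mul(-1, -15)), Function('H')(6)) = Mul(Add(Rational(1676, 23), Mul(-1, -15)), Mul(-1, 6)) = Mul(Add(Rational(1676, 23), 15), -6) = Mul(Rational(2021, 23), -6) = Rational(-12126, 23)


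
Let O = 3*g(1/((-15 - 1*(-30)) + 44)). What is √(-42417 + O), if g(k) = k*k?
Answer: I*√147653574/59 ≈ 205.95*I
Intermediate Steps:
g(k) = k²
O = 3/3481 (O = 3*(1/((-15 - 1*(-30)) + 44))² = 3*(1/((-15 + 30) + 44))² = 3*(1/(15 + 44))² = 3*(1/59)² = 3*(1/3481) = 3/3481 ≈ 0.00086182)
√(-42417 + O) = √(-42417 + 3/3481) = √(-147653574/3481) = I*√147653574/59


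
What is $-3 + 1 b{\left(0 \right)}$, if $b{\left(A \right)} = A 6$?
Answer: $-3$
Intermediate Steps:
$b{\left(A \right)} = 6 A$
$-3 + 1 b{\left(0 \right)} = -3 + 1 \cdot 6 \cdot 0 = -3 + 1 \cdot 0 = -3 + 0 = -3$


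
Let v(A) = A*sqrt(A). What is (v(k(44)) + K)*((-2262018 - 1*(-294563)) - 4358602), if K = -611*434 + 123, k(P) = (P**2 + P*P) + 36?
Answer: 1676727733907 - 49444461512*sqrt(977) ≈ 1.3124e+11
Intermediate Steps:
k(P) = 36 + 2*P**2 (k(P) = (P**2 + P**2) + 36 = 2*P**2 + 36 = 36 + 2*P**2)
v(A) = A**(3/2)
K = -265051 (K = -265174 + 123 = -265051)
(v(k(44)) + K)*((-2262018 - 1*(-294563)) - 4358602) = ((36 + 2*44**2)**(3/2) - 265051)*((-2262018 - 1*(-294563)) - 4358602) = ((36 + 2*1936)**(3/2) - 265051)*((-2262018 + 294563) - 4358602) = ((36 + 3872)**(3/2) - 265051)*(-1967455 - 4358602) = (3908**(3/2) - 265051)*(-6326057) = (7816*sqrt(977) - 265051)*(-6326057) = (-265051 + 7816*sqrt(977))*(-6326057) = 1676727733907 - 49444461512*sqrt(977)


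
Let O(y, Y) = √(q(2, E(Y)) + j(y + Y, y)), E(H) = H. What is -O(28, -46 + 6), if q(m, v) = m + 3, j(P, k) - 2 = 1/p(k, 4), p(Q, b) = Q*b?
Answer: -√5495/28 ≈ -2.6474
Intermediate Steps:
j(P, k) = 2 + 1/(4*k) (j(P, k) = 2 + 1/(k*4) = 2 + 1/(4*k))
q(m, v) = 3 + m
O(y, Y) = √(7 + 1/(4*y)) (O(y, Y) = √((3 + 2) + (2 + 1/(4*y))) = √(5 + (2 + 1/(4*y))) = √(7 + 1/(4*y)))
-O(28, -46 + 6) = -√(28 + 1/28)/2 = -√(785/28)/2 = -√5495/14/2 = -√5495/28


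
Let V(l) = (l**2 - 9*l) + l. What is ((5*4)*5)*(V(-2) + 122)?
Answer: 14200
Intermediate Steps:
V(l) = l**2 - 8*l
((5*4)*5)*(V(-2) + 122) = ((5*4)*5)*(-2*(-8 - 2) + 122) = (20*5)*(-2*(-10) + 122) = 100*(20 + 122) = 100*142 = 14200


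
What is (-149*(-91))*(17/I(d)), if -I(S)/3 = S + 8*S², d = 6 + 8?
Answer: -32929/678 ≈ -48.568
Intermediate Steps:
d = 14
I(S) = -24*S² - 3*S (I(S) = -3*(S + 8*S²) = -24*S² - 3*S)
(-149*(-91))*(17/I(d)) = (-149*(-91))*(17/((-3*14*(1 + 8*14)))) = 13559*(17/((-3*14*(1 + 112)))) = 13559*(17/((-3*14*113))) = 13559*(17/(-4746)) = 13559*(17*(-1/4746)) = 13559*(-17/4746) = -32929/678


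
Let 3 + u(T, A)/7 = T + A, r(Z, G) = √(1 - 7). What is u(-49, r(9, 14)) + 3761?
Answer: 3397 + 7*I*√6 ≈ 3397.0 + 17.146*I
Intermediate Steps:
r(Z, G) = I*√6 (r(Z, G) = √(-6) = I*√6)
u(T, A) = -21 + 7*A + 7*T (u(T, A) = -21 + 7*(T + A) = -21 + 7*(A + T) = -21 + (7*A + 7*T) = -21 + 7*A + 7*T)
u(-49, r(9, 14)) + 3761 = (-21 + 7*(I*√6) + 7*(-49)) + 3761 = (-21 + 7*I*√6 - 343) + 3761 = (-364 + 7*I*√6) + 3761 = 3397 + 7*I*√6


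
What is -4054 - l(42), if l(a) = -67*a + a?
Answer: -1282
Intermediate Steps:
l(a) = -66*a
-4054 - l(42) = -4054 - (-66)*42 = -4054 - 1*(-2772) = -4054 + 2772 = -1282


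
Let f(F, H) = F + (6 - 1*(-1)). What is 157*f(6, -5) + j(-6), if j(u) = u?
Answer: 2035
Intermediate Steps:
f(F, H) = 7 + F (f(F, H) = F + (6 + 1) = F + 7 = 7 + F)
157*f(6, -5) + j(-6) = 157*(7 + 6) - 6 = 157*13 - 6 = 2041 - 6 = 2035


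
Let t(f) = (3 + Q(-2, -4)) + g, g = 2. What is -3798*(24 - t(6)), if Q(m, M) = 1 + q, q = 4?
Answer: -53172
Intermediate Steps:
Q(m, M) = 5 (Q(m, M) = 1 + 4 = 5)
t(f) = 10 (t(f) = (3 + 5) + 2 = 8 + 2 = 10)
-3798*(24 - t(6)) = -3798*(24 - 1*10) = -3798*(24 - 10) = -3798*14 = -53172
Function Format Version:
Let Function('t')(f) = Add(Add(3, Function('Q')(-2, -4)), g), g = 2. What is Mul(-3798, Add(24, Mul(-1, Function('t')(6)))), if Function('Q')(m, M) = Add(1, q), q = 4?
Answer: -53172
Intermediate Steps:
Function('Q')(m, M) = 5 (Function('Q')(m, M) = Add(1, 4) = 5)
Function('t')(f) = 10 (Function('t')(f) = Add(Add(3, 5), 2) = Add(8, 2) = 10)
Mul(-3798, Add(24, Mul(-1, Function('t')(6)))) = Mul(-3798, Add(24, Mul(-1, 10))) = Mul(-3798, Add(24, -10)) = Mul(-3798, 14) = -53172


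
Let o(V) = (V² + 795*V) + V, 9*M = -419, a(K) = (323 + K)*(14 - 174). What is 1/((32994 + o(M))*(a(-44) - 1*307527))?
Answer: 27/18035763349 ≈ 1.4970e-9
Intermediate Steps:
a(K) = -51680 - 160*K (a(K) = (323 + K)*(-160) = -51680 - 160*K)
M = -419/9 (M = (⅑)*(-419) = -419/9 ≈ -46.556)
o(V) = V² + 796*V
1/((32994 + o(M))*(a(-44) - 1*307527)) = 1/((32994 - 419*(796 - 419/9)/9)*((-51680 - 160*(-44)) - 1*307527)) = 1/((32994 - 419/9*6745/9)*((-51680 + 7040) - 307527)) = 1/((32994 - 2826155/81)*(-44640 - 307527)) = 1/(-153641/81*(-352167)) = -81/153641*(-1/352167) = 27/18035763349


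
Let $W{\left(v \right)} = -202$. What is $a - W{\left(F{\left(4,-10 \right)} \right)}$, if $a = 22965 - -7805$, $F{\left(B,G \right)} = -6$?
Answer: $30972$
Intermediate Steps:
$a = 30770$ ($a = 22965 + 7805 = 30770$)
$a - W{\left(F{\left(4,-10 \right)} \right)} = 30770 - -202 = 30770 + 202 = 30972$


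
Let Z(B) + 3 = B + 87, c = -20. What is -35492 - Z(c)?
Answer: -35556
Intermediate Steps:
Z(B) = 84 + B (Z(B) = -3 + (B + 87) = -3 + (87 + B) = 84 + B)
-35492 - Z(c) = -35492 - (84 - 20) = -35492 - 1*64 = -35492 - 64 = -35556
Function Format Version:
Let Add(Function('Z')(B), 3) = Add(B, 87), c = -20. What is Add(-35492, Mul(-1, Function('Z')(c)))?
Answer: -35556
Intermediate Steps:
Function('Z')(B) = Add(84, B) (Function('Z')(B) = Add(-3, Add(B, 87)) = Add(-3, Add(87, B)) = Add(84, B))
Add(-35492, Mul(-1, Function('Z')(c))) = Add(-35492, Mul(-1, Add(84, -20))) = Add(-35492, Mul(-1, 64)) = Add(-35492, -64) = -35556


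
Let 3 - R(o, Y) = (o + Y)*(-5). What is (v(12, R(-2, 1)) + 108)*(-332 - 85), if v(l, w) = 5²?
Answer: -55461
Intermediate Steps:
R(o, Y) = 3 + 5*Y + 5*o (R(o, Y) = 3 - (o + Y)*(-5) = 3 - (Y + o)*(-5) = 3 - (-5*Y - 5*o) = 3 + (5*Y + 5*o) = 3 + 5*Y + 5*o)
v(l, w) = 25
(v(12, R(-2, 1)) + 108)*(-332 - 85) = (25 + 108)*(-332 - 85) = 133*(-417) = -55461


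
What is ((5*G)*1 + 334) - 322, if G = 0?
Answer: 12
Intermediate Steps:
((5*G)*1 + 334) - 322 = ((5*0)*1 + 334) - 322 = (0*1 + 334) - 322 = (0 + 334) - 322 = 334 - 322 = 12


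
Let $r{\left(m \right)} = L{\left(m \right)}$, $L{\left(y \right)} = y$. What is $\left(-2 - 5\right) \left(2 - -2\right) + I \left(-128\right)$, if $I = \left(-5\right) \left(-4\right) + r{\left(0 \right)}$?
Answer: $-2588$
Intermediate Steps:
$r{\left(m \right)} = m$
$I = 20$ ($I = \left(-5\right) \left(-4\right) + 0 = 20 + 0 = 20$)
$\left(-2 - 5\right) \left(2 - -2\right) + I \left(-128\right) = \left(-2 - 5\right) \left(2 - -2\right) + 20 \left(-128\right) = - 7 \left(2 + 2\right) - 2560 = \left(-7\right) 4 - 2560 = -28 - 2560 = -2588$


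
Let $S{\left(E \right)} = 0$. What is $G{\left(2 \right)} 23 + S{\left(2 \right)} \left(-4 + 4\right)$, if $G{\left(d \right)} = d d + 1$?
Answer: $115$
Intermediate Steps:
$G{\left(d \right)} = 1 + d^{2}$ ($G{\left(d \right)} = d^{2} + 1 = 1 + d^{2}$)
$G{\left(2 \right)} 23 + S{\left(2 \right)} \left(-4 + 4\right) = \left(1 + 2^{2}\right) 23 + 0 \left(-4 + 4\right) = \left(1 + 4\right) 23 + 0 \cdot 0 = 5 \cdot 23 + 0 = 115 + 0 = 115$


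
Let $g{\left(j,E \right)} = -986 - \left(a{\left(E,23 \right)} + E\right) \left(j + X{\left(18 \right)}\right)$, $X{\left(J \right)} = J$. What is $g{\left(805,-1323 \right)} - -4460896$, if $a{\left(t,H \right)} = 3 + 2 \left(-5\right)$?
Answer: $5554500$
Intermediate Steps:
$a{\left(t,H \right)} = -7$ ($a{\left(t,H \right)} = 3 - 10 = -7$)
$g{\left(j,E \right)} = -986 - \left(-7 + E\right) \left(18 + j\right)$ ($g{\left(j,E \right)} = -986 - \left(-7 + E\right) \left(j + 18\right) = -986 - \left(-7 + E\right) \left(18 + j\right)$)
$g{\left(805,-1323 \right)} - -4460896 = \left(-860 - -23814 + 7 \cdot 805 - \left(-1323\right) 805\right) - -4460896 = \left(-860 + 23814 + 5635 + 1065015\right) + 4460896 = 1093604 + 4460896 = 5554500$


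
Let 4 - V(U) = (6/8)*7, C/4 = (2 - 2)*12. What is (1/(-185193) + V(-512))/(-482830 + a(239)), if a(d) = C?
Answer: 925969/357666944760 ≈ 2.5889e-6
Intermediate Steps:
C = 0 (C = 4*((2 - 2)*12) = 4*(0*12) = 4*0 = 0)
a(d) = 0
V(U) = -5/4 (V(U) = 4 - 6/8*7 = 4 - (⅛)*6*7 = 4 - 3*7/4 = 4 - 1*21/4 = 4 - 21/4 = -5/4)
(1/(-185193) + V(-512))/(-482830 + a(239)) = (1/(-185193) - 5/4)/(-482830 + 0) = (-1/185193 - 5/4)/(-482830) = -925969/740772*(-1/482830) = 925969/357666944760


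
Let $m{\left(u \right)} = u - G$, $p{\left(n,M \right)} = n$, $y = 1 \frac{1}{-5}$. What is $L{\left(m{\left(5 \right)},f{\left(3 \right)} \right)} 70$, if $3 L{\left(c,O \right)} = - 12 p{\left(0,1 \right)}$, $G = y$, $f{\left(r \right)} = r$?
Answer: $0$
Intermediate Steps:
$y = - \frac{1}{5}$ ($y = 1 \left(- \frac{1}{5}\right) = - \frac{1}{5} \approx -0.2$)
$G = - \frac{1}{5} \approx -0.2$
$m{\left(u \right)} = \frac{1}{5} + u$ ($m{\left(u \right)} = u - - \frac{1}{5} = u + \frac{1}{5} = \frac{1}{5} + u$)
$L{\left(c,O \right)} = 0$ ($L{\left(c,O \right)} = \frac{\left(-12\right) 0}{3} = \frac{1}{3} \cdot 0 = 0$)
$L{\left(m{\left(5 \right)},f{\left(3 \right)} \right)} 70 = 0 \cdot 70 = 0$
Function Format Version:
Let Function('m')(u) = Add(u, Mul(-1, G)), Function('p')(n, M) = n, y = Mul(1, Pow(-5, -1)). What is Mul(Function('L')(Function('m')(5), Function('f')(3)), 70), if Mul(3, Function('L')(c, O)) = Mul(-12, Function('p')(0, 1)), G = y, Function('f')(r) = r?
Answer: 0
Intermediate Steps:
y = Rational(-1, 5) (y = Mul(1, Rational(-1, 5)) = Rational(-1, 5) ≈ -0.20000)
G = Rational(-1, 5) ≈ -0.20000
Function('m')(u) = Add(Rational(1, 5), u) (Function('m')(u) = Add(u, Mul(-1, Rational(-1, 5))) = Add(u, Rational(1, 5)) = Add(Rational(1, 5), u))
Function('L')(c, O) = 0 (Function('L')(c, O) = Mul(Rational(1, 3), Mul(-12, 0)) = Mul(Rational(1, 3), 0) = 0)
Mul(Function('L')(Function('m')(5), Function('f')(3)), 70) = Mul(0, 70) = 0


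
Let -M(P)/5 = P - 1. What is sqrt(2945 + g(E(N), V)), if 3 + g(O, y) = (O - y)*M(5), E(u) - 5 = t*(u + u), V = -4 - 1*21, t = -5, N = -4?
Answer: sqrt(1542) ≈ 39.268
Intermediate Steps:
V = -25 (V = -4 - 21 = -25)
E(u) = 5 - 10*u (E(u) = 5 - 5*(u + u) = 5 - 10*u)
M(P) = 5 - 5*P (M(P) = -5*(P - 1) = -5*(-1 + P) = 5 - 5*P)
g(O, y) = -3 - 20*O + 20*y (g(O, y) = -3 + (O - y)*(5 - 5*5) = -3 + (O - y)*(5 - 25) = -3 + (O - y)*(-20) = -3 + (-20*O + 20*y) = -3 - 20*O + 20*y)
sqrt(2945 + g(E(N), V)) = sqrt(2945 + (-3 - 20*(5 - 10*(-4)) + 20*(-25))) = sqrt(2945 + (-3 - 20*(5 + 40) - 500)) = sqrt(2945 + (-3 - 20*45 - 500)) = sqrt(2945 + (-3 - 900 - 500)) = sqrt(2945 - 1403) = sqrt(1542)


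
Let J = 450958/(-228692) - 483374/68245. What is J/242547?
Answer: -70659697759/1892725888235190 ≈ -3.7332e-5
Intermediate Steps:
J = -70659697759/7803542770 (J = 450958*(-1/228692) - 483374*1/68245 = -225479/114346 - 483374/68245 = -70659697759/7803542770 ≈ -9.0548)
J/242547 = -70659697759/7803542770/242547 = -70659697759/7803542770*1/242547 = -70659697759/1892725888235190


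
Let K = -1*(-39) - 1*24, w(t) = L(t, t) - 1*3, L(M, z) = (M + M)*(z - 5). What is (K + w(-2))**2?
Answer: 1600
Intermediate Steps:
L(M, z) = 2*M*(-5 + z) (L(M, z) = (2*M)*(-5 + z) = 2*M*(-5 + z))
w(t) = -3 + 2*t*(-5 + t) (w(t) = 2*t*(-5 + t) - 1*3 = 2*t*(-5 + t) - 3 = -3 + 2*t*(-5 + t))
K = 15 (K = 39 - 24 = 15)
(K + w(-2))**2 = (15 + (-3 + 2*(-2)*(-5 - 2)))**2 = (15 + (-3 + 2*(-2)*(-7)))**2 = (15 + (-3 + 28))**2 = (15 + 25)**2 = 40**2 = 1600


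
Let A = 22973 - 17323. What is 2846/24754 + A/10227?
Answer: 84483071/126579579 ≈ 0.66743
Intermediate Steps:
A = 5650
2846/24754 + A/10227 = 2846/24754 + 5650/10227 = 2846*(1/24754) + 5650*(1/10227) = 1423/12377 + 5650/10227 = 84483071/126579579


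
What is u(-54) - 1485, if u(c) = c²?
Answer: 1431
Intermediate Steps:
u(-54) - 1485 = (-54)² - 1485 = 2916 - 1485 = 1431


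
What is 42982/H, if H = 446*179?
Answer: 21491/39917 ≈ 0.53839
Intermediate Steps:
H = 79834
42982/H = 42982/79834 = 42982*(1/79834) = 21491/39917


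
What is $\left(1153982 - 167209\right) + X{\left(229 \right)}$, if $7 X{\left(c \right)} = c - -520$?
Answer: $986880$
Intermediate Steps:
$X{\left(c \right)} = \frac{520}{7} + \frac{c}{7}$ ($X{\left(c \right)} = \frac{c - -520}{7} = \frac{c + 520}{7} = \frac{520 + c}{7} = \frac{520}{7} + \frac{c}{7}$)
$\left(1153982 - 167209\right) + X{\left(229 \right)} = \left(1153982 - 167209\right) + \left(\frac{520}{7} + \frac{1}{7} \cdot 229\right) = 986773 + \left(\frac{520}{7} + \frac{229}{7}\right) = 986773 + 107 = 986880$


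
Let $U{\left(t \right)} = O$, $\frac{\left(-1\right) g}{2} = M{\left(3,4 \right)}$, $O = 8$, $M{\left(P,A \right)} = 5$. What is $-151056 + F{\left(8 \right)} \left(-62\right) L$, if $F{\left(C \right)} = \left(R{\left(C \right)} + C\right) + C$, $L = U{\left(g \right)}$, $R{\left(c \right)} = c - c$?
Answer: $-158992$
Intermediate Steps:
$g = -10$ ($g = \left(-2\right) 5 = -10$)
$U{\left(t \right)} = 8$
$R{\left(c \right)} = 0$
$L = 8$
$F{\left(C \right)} = 2 C$ ($F{\left(C \right)} = \left(0 + C\right) + C = C + C = 2 C$)
$-151056 + F{\left(8 \right)} \left(-62\right) L = -151056 + 2 \cdot 8 \left(-62\right) 8 = -151056 + 16 \left(-62\right) 8 = -151056 - 7936 = -158992$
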